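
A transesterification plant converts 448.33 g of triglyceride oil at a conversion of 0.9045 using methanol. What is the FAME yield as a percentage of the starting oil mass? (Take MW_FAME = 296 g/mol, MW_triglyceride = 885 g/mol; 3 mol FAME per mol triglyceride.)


m_FAME = oil * conv * (3 * 296 / 885) = oil * conv * (888/885)
= 448.33 * 0.9045 * 888 / 885
= 406.8891 g
Y = m_FAME / oil * 100 = conv * (888/885) * 100
= 0.9045 * 888 / 885 * 100
= 90.76%

90.76%


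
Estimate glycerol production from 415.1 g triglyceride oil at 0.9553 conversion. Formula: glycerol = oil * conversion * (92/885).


glycerol = oil * conv * (92/885)
= 415.1 * 0.9553 * 92 / 885
= 41.2228 g

41.2228 g


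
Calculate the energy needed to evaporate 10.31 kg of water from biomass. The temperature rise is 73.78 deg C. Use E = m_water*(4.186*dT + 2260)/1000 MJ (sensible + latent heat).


E = m_water * (4.186 * dT + 2260) / 1000
= 10.31 * (4.186 * 73.78 + 2260) / 1000
= 26.4848 MJ

26.4848 MJ


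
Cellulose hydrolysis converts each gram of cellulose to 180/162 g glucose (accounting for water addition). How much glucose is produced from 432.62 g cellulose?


glucose = cellulose * 180/162
= 432.62 * 180/162
= 480.6889 g

480.6889 g


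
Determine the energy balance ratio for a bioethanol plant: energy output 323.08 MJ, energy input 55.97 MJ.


EROI = E_out / E_in
= 323.08 / 55.97
= 5.7724

5.7724


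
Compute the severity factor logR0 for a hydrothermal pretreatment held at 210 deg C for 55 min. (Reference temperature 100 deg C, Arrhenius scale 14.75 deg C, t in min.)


logR0 = log10(t * exp((T - 100) / 14.75))
= log10(55 * exp((210 - 100) / 14.75))
= 4.9792

4.9792


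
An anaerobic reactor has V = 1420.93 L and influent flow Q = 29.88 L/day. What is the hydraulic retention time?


HRT = V / Q
= 1420.93 / 29.88
= 47.5546 days

47.5546 days


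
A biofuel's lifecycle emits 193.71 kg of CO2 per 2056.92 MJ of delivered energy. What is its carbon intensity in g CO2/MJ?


CI = CO2 * 1000 / E
= 193.71 * 1000 / 2056.92
= 94.1748 g CO2/MJ

94.1748 g CO2/MJ


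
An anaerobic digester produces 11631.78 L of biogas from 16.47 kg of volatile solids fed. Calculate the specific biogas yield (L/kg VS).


Y = V / VS
= 11631.78 / 16.47
= 706.2404 L/kg VS

706.2404 L/kg VS


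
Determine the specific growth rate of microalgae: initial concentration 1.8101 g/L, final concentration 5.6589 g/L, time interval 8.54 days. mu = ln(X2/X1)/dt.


mu = ln(X2/X1) / dt
= ln(5.6589/1.8101) / 8.54
= 0.1335 per day

0.1335 per day


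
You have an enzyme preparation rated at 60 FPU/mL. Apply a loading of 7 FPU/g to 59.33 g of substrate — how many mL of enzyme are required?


V = dosage * m_sub / activity
V = 7 * 59.33 / 60
V = 6.9218 mL

6.9218 mL


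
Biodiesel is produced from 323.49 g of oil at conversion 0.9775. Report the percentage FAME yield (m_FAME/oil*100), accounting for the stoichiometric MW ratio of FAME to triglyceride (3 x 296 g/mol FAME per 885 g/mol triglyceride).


m_FAME = oil * conv * (3 * 296 / 885) = oil * conv * (888/885)
= 323.49 * 0.9775 * 888 / 885
= 317.2834 g
Y = m_FAME / oil * 100 = conv * (888/885) * 100
= 0.9775 * 888 / 885 * 100
= 98.08%

98.08%


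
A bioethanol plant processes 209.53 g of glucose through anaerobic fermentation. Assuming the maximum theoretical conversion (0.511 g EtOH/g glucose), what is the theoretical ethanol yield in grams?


Theoretical ethanol yield: m_EtOH = 0.511 * m_glucose
m_EtOH = 0.511 * 209.53 = 107.0698 g

107.0698 g


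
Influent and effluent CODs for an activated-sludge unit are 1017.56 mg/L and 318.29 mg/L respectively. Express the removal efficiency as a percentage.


eta = (COD_in - COD_out) / COD_in * 100
= (1017.56 - 318.29) / 1017.56 * 100
= 68.7203%

68.7203%


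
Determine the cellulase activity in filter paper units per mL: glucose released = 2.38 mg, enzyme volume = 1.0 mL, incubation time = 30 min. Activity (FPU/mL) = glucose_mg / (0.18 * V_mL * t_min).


Activity = glucose_mg / (0.18 mg/umol * V_mL * t_min)
= 2.38 / (0.18 * 1.0 * 30)
= 0.4407 FPU/mL

0.4407 FPU/mL


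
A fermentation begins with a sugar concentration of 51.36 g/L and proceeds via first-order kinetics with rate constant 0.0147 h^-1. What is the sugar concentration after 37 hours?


S = S0 * exp(-k * t)
S = 51.36 * exp(-0.0147 * 37)
S = 29.8135 g/L

29.8135 g/L


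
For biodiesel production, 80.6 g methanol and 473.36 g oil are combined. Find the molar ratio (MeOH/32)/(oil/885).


Molar ratio = n_MeOH / n_oil = (MeOH/32) / (oil/885) = (MeOH * 885) / (32 * oil)
= (80.6 * 885) / (32 * 473.36)
= 4.7091

4.7091


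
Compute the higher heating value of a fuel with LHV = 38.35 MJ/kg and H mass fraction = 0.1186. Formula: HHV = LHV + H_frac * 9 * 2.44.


HHV = LHV + H_frac * 9 * 2.44
= 38.35 + 0.1186 * 9 * 2.44
= 40.9545 MJ/kg

40.9545 MJ/kg


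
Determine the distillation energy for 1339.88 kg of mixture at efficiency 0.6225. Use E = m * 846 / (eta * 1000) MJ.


E = m * 846 / (eta * 1000)
= 1339.88 * 846 / (0.6225 * 1000)
= 1820.9453 MJ

1820.9453 MJ


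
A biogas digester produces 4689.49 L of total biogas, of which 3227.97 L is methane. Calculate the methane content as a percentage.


CH4% = V_CH4 / V_total * 100
= 3227.97 / 4689.49 * 100
= 68.8341%

68.8341%


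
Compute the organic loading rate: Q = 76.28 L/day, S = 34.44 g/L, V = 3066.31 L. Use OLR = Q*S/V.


OLR = Q * S / V
= 76.28 * 34.44 / 3066.31
= 0.8568 g/L/day

0.8568 g/L/day


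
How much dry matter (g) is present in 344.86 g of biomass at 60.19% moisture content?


Wd = Ww * (1 - MC/100)
= 344.86 * (1 - 60.19/100)
= 137.2888 g

137.2888 g


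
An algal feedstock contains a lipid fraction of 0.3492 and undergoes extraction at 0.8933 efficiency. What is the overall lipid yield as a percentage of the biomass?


Y = lipid_content * extraction_eff * 100
= 0.3492 * 0.8933 * 100
= 31.1940%

31.1940%


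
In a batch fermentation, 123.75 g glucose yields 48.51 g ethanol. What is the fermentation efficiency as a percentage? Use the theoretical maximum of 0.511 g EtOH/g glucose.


Fermentation efficiency = (actual / (0.511 * glucose)) * 100
= (48.51 / (0.511 * 123.75)) * 100
= 76.7123%

76.7123%


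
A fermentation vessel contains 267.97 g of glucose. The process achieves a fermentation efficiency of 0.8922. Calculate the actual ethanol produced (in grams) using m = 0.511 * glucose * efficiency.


Actual ethanol: m = 0.511 * 267.97 * 0.8922
m = 122.1713 g

122.1713 g


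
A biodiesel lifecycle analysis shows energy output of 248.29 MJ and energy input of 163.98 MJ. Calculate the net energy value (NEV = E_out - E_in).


NEV = E_out - E_in
= 248.29 - 163.98
= 84.3100 MJ

84.3100 MJ


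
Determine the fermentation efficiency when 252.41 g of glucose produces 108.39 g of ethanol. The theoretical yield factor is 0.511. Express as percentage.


Fermentation efficiency = (actual / (0.511 * glucose)) * 100
= (108.39 / (0.511 * 252.41)) * 100
= 84.0353%

84.0353%


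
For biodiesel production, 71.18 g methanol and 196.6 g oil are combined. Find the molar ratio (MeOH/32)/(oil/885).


Molar ratio = n_MeOH / n_oil = (MeOH/32) / (oil/885) = (MeOH * 885) / (32 * oil)
= (71.18 * 885) / (32 * 196.6)
= 10.0131

10.0131


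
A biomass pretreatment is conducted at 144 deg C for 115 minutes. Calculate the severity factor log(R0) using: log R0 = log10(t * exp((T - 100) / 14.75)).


logR0 = log10(t * exp((T - 100) / 14.75))
= log10(115 * exp((144 - 100) / 14.75))
= 3.3562

3.3562


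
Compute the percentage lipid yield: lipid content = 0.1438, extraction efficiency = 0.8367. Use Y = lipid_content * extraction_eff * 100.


Y = lipid_content * extraction_eff * 100
= 0.1438 * 0.8367 * 100
= 12.0317%

12.0317%


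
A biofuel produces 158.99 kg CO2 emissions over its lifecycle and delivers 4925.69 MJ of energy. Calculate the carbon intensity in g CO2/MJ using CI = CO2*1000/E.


CI = CO2 * 1000 / E
= 158.99 * 1000 / 4925.69
= 32.2777 g CO2/MJ

32.2777 g CO2/MJ


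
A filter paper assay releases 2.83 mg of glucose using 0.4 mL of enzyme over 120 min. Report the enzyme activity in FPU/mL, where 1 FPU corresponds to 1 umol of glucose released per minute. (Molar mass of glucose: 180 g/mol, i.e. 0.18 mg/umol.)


Activity = glucose_mg / (0.18 mg/umol * V_mL * t_min)
= 2.83 / (0.18 * 0.4 * 120)
= 0.3275 FPU/mL

0.3275 FPU/mL


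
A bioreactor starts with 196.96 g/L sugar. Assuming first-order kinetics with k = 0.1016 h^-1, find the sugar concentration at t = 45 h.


S = S0 * exp(-k * t)
S = 196.96 * exp(-0.1016 * 45)
S = 2.0360 g/L

2.0360 g/L


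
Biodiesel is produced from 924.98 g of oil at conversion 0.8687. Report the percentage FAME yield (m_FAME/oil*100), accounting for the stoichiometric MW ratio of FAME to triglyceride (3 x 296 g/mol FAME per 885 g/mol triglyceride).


m_FAME = oil * conv * (3 * 296 / 885) = oil * conv * (888/885)
= 924.98 * 0.8687 * 888 / 885
= 806.2540 g
Y = m_FAME / oil * 100 = conv * (888/885) * 100
= 0.8687 * 888 / 885 * 100
= 87.16%

87.16%


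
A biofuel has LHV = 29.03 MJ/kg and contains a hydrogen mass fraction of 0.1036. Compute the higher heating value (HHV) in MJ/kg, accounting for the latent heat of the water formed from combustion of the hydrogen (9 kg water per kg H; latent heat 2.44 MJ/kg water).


HHV = LHV + H_frac * 9 * 2.44
= 29.03 + 0.1036 * 9 * 2.44
= 31.3051 MJ/kg

31.3051 MJ/kg


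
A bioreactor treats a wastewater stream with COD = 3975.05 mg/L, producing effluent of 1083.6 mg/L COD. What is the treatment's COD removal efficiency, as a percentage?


eta = (COD_in - COD_out) / COD_in * 100
= (3975.05 - 1083.6) / 3975.05 * 100
= 72.7400%

72.7400%


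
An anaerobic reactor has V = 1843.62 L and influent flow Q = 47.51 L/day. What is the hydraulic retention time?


HRT = V / Q
= 1843.62 / 47.51
= 38.8049 days

38.8049 days


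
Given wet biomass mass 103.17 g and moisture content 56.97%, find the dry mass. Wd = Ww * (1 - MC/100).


Wd = Ww * (1 - MC/100)
= 103.17 * (1 - 56.97/100)
= 44.3941 g

44.3941 g


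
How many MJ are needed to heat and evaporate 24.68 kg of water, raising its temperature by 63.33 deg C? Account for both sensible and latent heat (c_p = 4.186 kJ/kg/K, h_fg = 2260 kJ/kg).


E = m_water * (4.186 * dT + 2260) / 1000
= 24.68 * (4.186 * 63.33 + 2260) / 1000
= 62.3195 MJ

62.3195 MJ


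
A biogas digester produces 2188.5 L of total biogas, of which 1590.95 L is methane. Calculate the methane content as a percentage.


CH4% = V_CH4 / V_total * 100
= 1590.95 / 2188.5 * 100
= 72.6959%

72.6959%


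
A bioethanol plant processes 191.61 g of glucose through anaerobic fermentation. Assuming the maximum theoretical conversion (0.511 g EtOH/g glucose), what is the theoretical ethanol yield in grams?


Theoretical ethanol yield: m_EtOH = 0.511 * m_glucose
m_EtOH = 0.511 * 191.61 = 97.9127 g

97.9127 g


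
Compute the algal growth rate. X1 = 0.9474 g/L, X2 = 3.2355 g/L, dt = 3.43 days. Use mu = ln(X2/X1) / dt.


mu = ln(X2/X1) / dt
= ln(3.2355/0.9474) / 3.43
= 0.3581 per day

0.3581 per day


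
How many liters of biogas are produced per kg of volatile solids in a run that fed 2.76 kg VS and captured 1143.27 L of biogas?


Y = V / VS
= 1143.27 / 2.76
= 414.2283 L/kg VS

414.2283 L/kg VS


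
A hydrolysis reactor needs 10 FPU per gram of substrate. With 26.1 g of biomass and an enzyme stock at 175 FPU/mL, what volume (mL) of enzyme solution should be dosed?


V = dosage * m_sub / activity
V = 10 * 26.1 / 175
V = 1.4914 mL

1.4914 mL


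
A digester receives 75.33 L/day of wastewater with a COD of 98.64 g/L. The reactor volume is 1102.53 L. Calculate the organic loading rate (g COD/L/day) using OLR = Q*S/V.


OLR = Q * S / V
= 75.33 * 98.64 / 1102.53
= 6.7395 g/L/day

6.7395 g/L/day


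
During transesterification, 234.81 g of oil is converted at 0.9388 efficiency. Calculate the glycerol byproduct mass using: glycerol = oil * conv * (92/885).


glycerol = oil * conv * (92/885)
= 234.81 * 0.9388 * 92 / 885
= 22.9158 g

22.9158 g


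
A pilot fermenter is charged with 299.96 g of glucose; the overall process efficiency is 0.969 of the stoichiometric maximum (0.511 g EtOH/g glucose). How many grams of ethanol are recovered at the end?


Actual ethanol: m = 0.511 * 299.96 * 0.969
m = 148.5279 g

148.5279 g


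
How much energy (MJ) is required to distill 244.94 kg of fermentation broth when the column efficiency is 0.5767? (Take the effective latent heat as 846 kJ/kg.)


E = m * 846 / (eta * 1000)
= 244.94 * 846 / (0.5767 * 1000)
= 359.3190 MJ

359.3190 MJ


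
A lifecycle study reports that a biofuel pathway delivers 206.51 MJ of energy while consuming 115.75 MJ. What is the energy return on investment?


EROI = E_out / E_in
= 206.51 / 115.75
= 1.7841

1.7841


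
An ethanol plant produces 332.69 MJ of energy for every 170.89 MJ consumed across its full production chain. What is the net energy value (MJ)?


NEV = E_out - E_in
= 332.69 - 170.89
= 161.8000 MJ

161.8000 MJ


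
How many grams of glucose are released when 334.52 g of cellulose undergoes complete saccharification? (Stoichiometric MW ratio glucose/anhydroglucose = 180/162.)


glucose = cellulose * 180/162
= 334.52 * 180/162
= 371.6889 g

371.6889 g


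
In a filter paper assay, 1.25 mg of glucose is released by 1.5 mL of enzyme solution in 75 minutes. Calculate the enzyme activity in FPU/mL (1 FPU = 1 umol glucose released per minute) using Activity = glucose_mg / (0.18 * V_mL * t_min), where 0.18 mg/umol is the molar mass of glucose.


Activity = glucose_mg / (0.18 mg/umol * V_mL * t_min)
= 1.25 / (0.18 * 1.5 * 75)
= 0.0617 FPU/mL

0.0617 FPU/mL


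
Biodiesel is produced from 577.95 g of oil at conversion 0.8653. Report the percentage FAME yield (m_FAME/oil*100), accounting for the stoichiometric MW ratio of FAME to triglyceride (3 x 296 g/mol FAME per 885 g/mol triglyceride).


m_FAME = oil * conv * (3 * 296 / 885) = oil * conv * (888/885)
= 577.95 * 0.8653 * 888 / 885
= 501.7954 g
Y = m_FAME / oil * 100 = conv * (888/885) * 100
= 0.8653 * 888 / 885 * 100
= 86.82%

86.82%


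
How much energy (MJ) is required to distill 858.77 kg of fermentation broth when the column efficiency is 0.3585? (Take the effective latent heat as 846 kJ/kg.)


E = m * 846 / (eta * 1000)
= 858.77 * 846 / (0.3585 * 1000)
= 2026.5535 MJ

2026.5535 MJ


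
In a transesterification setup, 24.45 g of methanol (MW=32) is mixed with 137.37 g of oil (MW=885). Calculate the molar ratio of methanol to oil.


Molar ratio = n_MeOH / n_oil = (MeOH/32) / (oil/885) = (MeOH * 885) / (32 * oil)
= (24.45 * 885) / (32 * 137.37)
= 4.9224

4.9224


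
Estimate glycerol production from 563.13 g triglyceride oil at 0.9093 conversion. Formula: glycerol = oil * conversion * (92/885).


glycerol = oil * conv * (92/885)
= 563.13 * 0.9093 * 92 / 885
= 53.2305 g

53.2305 g


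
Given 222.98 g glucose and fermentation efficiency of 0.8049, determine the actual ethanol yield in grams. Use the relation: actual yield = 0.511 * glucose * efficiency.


Actual ethanol: m = 0.511 * 222.98 * 0.8049
m = 91.7125 g

91.7125 g


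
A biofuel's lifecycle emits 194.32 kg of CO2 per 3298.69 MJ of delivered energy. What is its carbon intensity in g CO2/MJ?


CI = CO2 * 1000 / E
= 194.32 * 1000 / 3298.69
= 58.9082 g CO2/MJ

58.9082 g CO2/MJ


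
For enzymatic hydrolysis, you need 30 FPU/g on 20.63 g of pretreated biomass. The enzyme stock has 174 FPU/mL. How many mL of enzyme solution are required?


V = dosage * m_sub / activity
V = 30 * 20.63 / 174
V = 3.5569 mL

3.5569 mL


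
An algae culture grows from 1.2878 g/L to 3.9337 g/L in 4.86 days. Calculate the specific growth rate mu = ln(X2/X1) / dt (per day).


mu = ln(X2/X1) / dt
= ln(3.9337/1.2878) / 4.86
= 0.2298 per day

0.2298 per day


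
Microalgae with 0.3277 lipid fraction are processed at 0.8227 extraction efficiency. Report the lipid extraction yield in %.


Y = lipid_content * extraction_eff * 100
= 0.3277 * 0.8227 * 100
= 26.9599%

26.9599%


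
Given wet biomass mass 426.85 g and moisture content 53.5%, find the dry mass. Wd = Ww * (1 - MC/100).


Wd = Ww * (1 - MC/100)
= 426.85 * (1 - 53.5/100)
= 198.4853 g

198.4853 g


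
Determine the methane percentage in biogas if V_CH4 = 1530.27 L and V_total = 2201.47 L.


CH4% = V_CH4 / V_total * 100
= 1530.27 / 2201.47 * 100
= 69.5113%

69.5113%


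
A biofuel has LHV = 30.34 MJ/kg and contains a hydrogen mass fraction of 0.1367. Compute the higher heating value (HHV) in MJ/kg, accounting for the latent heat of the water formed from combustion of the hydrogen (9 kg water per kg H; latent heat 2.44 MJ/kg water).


HHV = LHV + H_frac * 9 * 2.44
= 30.34 + 0.1367 * 9 * 2.44
= 33.3419 MJ/kg

33.3419 MJ/kg


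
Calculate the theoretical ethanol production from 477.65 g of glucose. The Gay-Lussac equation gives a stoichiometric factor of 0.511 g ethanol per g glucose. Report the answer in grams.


Theoretical ethanol yield: m_EtOH = 0.511 * m_glucose
m_EtOH = 0.511 * 477.65 = 244.0791 g

244.0791 g


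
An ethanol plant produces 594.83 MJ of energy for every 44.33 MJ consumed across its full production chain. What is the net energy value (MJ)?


NEV = E_out - E_in
= 594.83 - 44.33
= 550.5000 MJ

550.5000 MJ


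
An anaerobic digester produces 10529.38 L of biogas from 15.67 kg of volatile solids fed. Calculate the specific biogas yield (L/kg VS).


Y = V / VS
= 10529.38 / 15.67
= 671.9451 L/kg VS

671.9451 L/kg VS


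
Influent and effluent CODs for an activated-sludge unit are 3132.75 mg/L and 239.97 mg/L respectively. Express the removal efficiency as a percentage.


eta = (COD_in - COD_out) / COD_in * 100
= (3132.75 - 239.97) / 3132.75 * 100
= 92.3400%

92.3400%


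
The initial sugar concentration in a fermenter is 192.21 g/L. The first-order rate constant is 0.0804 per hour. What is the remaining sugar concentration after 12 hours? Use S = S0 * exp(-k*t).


S = S0 * exp(-k * t)
S = 192.21 * exp(-0.0804 * 12)
S = 73.2434 g/L

73.2434 g/L


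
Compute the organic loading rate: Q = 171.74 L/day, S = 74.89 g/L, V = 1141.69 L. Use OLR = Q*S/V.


OLR = Q * S / V
= 171.74 * 74.89 / 1141.69
= 11.2654 g/L/day

11.2654 g/L/day


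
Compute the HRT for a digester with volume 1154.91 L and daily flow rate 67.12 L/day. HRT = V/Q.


HRT = V / Q
= 1154.91 / 67.12
= 17.2066 days

17.2066 days


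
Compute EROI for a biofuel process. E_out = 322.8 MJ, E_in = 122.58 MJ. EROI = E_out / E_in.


EROI = E_out / E_in
= 322.8 / 122.58
= 2.6334

2.6334


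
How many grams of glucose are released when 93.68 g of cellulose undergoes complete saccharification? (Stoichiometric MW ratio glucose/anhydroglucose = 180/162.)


glucose = cellulose * 180/162
= 93.68 * 180/162
= 104.0889 g

104.0889 g


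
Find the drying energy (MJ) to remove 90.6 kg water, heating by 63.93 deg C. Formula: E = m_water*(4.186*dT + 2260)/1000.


E = m_water * (4.186 * dT + 2260) / 1000
= 90.6 * (4.186 * 63.93 + 2260) / 1000
= 229.0016 MJ

229.0016 MJ


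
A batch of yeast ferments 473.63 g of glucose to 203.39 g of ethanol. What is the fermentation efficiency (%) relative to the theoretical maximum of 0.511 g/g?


Fermentation efficiency = (actual / (0.511 * glucose)) * 100
= (203.39 / (0.511 * 473.63)) * 100
= 84.0368%

84.0368%


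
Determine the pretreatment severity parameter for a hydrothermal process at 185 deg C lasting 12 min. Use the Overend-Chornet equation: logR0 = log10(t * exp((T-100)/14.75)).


logR0 = log10(t * exp((T - 100) / 14.75))
= log10(12 * exp((185 - 100) / 14.75))
= 3.5819

3.5819


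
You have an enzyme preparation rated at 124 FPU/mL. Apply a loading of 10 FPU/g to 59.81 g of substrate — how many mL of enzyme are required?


V = dosage * m_sub / activity
V = 10 * 59.81 / 124
V = 4.8234 mL

4.8234 mL


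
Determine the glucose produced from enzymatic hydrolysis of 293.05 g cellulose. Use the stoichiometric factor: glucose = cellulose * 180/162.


glucose = cellulose * 180/162
= 293.05 * 180/162
= 325.6111 g

325.6111 g


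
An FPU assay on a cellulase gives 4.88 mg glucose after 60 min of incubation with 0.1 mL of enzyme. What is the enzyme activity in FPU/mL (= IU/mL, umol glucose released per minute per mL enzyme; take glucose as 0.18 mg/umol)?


Activity = glucose_mg / (0.18 mg/umol * V_mL * t_min)
= 4.88 / (0.18 * 0.1 * 60)
= 4.5185 FPU/mL

4.5185 FPU/mL


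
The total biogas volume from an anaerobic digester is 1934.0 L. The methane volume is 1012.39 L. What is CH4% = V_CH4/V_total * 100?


CH4% = V_CH4 / V_total * 100
= 1012.39 / 1934.0 * 100
= 52.3469%

52.3469%


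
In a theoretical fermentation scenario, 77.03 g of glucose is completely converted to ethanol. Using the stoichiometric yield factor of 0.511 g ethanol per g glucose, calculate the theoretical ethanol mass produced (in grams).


Theoretical ethanol yield: m_EtOH = 0.511 * m_glucose
m_EtOH = 0.511 * 77.03 = 39.3623 g

39.3623 g


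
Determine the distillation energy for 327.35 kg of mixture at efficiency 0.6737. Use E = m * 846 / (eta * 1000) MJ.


E = m * 846 / (eta * 1000)
= 327.35 * 846 / (0.6737 * 1000)
= 411.0704 MJ

411.0704 MJ


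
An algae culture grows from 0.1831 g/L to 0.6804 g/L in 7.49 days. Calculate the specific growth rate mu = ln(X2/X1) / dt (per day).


mu = ln(X2/X1) / dt
= ln(0.6804/0.1831) / 7.49
= 0.1753 per day

0.1753 per day


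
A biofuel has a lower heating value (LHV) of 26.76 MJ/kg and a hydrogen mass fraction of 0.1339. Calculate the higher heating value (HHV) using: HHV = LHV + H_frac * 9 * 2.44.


HHV = LHV + H_frac * 9 * 2.44
= 26.76 + 0.1339 * 9 * 2.44
= 29.7004 MJ/kg

29.7004 MJ/kg


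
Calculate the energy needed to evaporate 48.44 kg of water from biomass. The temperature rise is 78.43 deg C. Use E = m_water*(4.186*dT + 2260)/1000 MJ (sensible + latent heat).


E = m_water * (4.186 * dT + 2260) / 1000
= 48.44 * (4.186 * 78.43 + 2260) / 1000
= 125.3776 MJ

125.3776 MJ


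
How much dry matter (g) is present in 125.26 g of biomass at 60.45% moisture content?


Wd = Ww * (1 - MC/100)
= 125.26 * (1 - 60.45/100)
= 49.5403 g

49.5403 g


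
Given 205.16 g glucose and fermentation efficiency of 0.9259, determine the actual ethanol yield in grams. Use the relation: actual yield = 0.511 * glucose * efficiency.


Actual ethanol: m = 0.511 * 205.16 * 0.9259
m = 97.0684 g

97.0684 g


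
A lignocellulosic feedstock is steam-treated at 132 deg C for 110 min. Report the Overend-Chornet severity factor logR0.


logR0 = log10(t * exp((T - 100) / 14.75))
= log10(110 * exp((132 - 100) / 14.75))
= 2.9836

2.9836


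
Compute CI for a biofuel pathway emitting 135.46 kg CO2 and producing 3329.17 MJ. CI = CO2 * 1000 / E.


CI = CO2 * 1000 / E
= 135.46 * 1000 / 3329.17
= 40.6888 g CO2/MJ

40.6888 g CO2/MJ


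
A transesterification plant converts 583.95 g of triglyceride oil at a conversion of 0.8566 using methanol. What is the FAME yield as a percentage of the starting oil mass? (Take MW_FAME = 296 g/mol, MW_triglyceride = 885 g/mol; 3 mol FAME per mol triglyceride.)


m_FAME = oil * conv * (3 * 296 / 885) = oil * conv * (888/885)
= 583.95 * 0.8566 * 888 / 885
= 501.9072 g
Y = m_FAME / oil * 100 = conv * (888/885) * 100
= 0.8566 * 888 / 885 * 100
= 85.95%

85.95%


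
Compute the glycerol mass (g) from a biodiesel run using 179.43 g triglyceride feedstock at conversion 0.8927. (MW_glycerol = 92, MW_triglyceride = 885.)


glycerol = oil * conv * (92/885)
= 179.43 * 0.8927 * 92 / 885
= 16.6512 g

16.6512 g


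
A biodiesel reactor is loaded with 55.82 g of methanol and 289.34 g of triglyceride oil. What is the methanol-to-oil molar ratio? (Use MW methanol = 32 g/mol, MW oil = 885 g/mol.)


Molar ratio = n_MeOH / n_oil = (MeOH/32) / (oil/885) = (MeOH * 885) / (32 * oil)
= (55.82 * 885) / (32 * 289.34)
= 5.3355

5.3355


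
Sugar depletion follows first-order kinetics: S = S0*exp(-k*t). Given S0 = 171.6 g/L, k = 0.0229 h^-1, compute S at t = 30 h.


S = S0 * exp(-k * t)
S = 171.6 * exp(-0.0229 * 30)
S = 86.3291 g/L

86.3291 g/L


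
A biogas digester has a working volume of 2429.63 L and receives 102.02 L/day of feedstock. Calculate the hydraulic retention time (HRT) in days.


HRT = V / Q
= 2429.63 / 102.02
= 23.8152 days

23.8152 days


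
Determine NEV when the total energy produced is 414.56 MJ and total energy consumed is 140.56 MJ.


NEV = E_out - E_in
= 414.56 - 140.56
= 274.0000 MJ

274.0000 MJ


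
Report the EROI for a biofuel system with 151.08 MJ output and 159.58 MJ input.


EROI = E_out / E_in
= 151.08 / 159.58
= 0.9467

0.9467


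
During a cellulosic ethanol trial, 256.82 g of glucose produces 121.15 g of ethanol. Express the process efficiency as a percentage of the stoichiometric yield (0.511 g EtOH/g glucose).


Fermentation efficiency = (actual / (0.511 * glucose)) * 100
= (121.15 / (0.511 * 256.82)) * 100
= 92.3153%

92.3153%


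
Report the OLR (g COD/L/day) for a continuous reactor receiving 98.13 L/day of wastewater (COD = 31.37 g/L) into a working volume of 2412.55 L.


OLR = Q * S / V
= 98.13 * 31.37 / 2412.55
= 1.2760 g/L/day

1.2760 g/L/day


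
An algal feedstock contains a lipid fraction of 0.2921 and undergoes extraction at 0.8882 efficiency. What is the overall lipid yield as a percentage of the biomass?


Y = lipid_content * extraction_eff * 100
= 0.2921 * 0.8882 * 100
= 25.9443%

25.9443%


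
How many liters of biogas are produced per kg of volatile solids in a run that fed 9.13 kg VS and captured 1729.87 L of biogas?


Y = V / VS
= 1729.87 / 9.13
= 189.4710 L/kg VS

189.4710 L/kg VS


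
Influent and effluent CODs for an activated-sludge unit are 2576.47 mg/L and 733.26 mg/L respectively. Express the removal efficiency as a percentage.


eta = (COD_in - COD_out) / COD_in * 100
= (2576.47 - 733.26) / 2576.47 * 100
= 71.5401%

71.5401%


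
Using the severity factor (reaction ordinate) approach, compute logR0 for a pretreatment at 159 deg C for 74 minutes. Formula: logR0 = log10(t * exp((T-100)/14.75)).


logR0 = log10(t * exp((T - 100) / 14.75))
= log10(74 * exp((159 - 100) / 14.75))
= 3.6064

3.6064


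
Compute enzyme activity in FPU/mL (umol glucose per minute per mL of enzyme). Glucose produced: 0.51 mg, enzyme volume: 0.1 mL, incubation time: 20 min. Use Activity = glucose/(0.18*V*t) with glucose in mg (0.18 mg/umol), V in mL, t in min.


Activity = glucose_mg / (0.18 mg/umol * V_mL * t_min)
= 0.51 / (0.18 * 0.1 * 20)
= 1.4167 FPU/mL

1.4167 FPU/mL


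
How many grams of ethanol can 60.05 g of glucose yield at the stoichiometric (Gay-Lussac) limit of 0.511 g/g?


Theoretical ethanol yield: m_EtOH = 0.511 * m_glucose
m_EtOH = 0.511 * 60.05 = 30.6855 g

30.6855 g


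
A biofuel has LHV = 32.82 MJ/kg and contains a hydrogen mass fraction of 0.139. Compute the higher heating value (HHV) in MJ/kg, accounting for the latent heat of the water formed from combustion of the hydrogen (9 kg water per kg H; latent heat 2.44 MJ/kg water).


HHV = LHV + H_frac * 9 * 2.44
= 32.82 + 0.139 * 9 * 2.44
= 35.8724 MJ/kg

35.8724 MJ/kg


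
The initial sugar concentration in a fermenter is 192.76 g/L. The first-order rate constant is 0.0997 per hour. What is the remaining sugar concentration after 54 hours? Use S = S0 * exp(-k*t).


S = S0 * exp(-k * t)
S = 192.76 * exp(-0.0997 * 54)
S = 0.8848 g/L

0.8848 g/L


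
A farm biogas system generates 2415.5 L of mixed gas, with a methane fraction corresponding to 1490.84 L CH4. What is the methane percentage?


CH4% = V_CH4 / V_total * 100
= 1490.84 / 2415.5 * 100
= 61.7197%

61.7197%


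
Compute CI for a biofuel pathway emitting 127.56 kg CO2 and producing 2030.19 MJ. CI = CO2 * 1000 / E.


CI = CO2 * 1000 / E
= 127.56 * 1000 / 2030.19
= 62.8316 g CO2/MJ

62.8316 g CO2/MJ


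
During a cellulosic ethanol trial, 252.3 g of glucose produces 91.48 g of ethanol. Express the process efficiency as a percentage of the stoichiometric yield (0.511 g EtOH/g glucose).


Fermentation efficiency = (actual / (0.511 * glucose)) * 100
= (91.48 / (0.511 * 252.3)) * 100
= 70.9558%

70.9558%


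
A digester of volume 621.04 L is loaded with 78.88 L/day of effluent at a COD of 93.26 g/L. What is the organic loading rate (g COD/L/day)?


OLR = Q * S / V
= 78.88 * 93.26 / 621.04
= 11.8452 g/L/day

11.8452 g/L/day


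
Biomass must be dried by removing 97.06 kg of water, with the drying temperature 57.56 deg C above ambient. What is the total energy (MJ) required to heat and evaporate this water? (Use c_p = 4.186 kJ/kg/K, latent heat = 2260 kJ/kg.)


E = m_water * (4.186 * dT + 2260) / 1000
= 97.06 * (4.186 * 57.56 + 2260) / 1000
= 242.7418 MJ

242.7418 MJ


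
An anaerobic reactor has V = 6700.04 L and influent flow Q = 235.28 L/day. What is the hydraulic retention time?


HRT = V / Q
= 6700.04 / 235.28
= 28.4769 days

28.4769 days


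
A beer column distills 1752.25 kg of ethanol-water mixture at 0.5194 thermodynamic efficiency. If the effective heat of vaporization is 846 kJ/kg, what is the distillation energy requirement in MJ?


E = m * 846 / (eta * 1000)
= 1752.25 * 846 / (0.5194 * 1000)
= 2854.0691 MJ

2854.0691 MJ


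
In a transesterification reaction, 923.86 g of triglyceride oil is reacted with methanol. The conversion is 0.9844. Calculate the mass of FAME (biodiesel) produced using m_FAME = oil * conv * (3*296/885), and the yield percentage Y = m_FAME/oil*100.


m_FAME = oil * conv * (3 * 296 / 885) = oil * conv * (888/885)
= 923.86 * 0.9844 * 888 / 885
= 912.5307 g
Y = m_FAME / oil * 100 = conv * (888/885) * 100
= 0.9844 * 888 / 885 * 100
= 98.77%

912.5307 g FAME; Y = 98.77%


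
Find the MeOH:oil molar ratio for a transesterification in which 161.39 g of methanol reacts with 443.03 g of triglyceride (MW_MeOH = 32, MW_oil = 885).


Molar ratio = n_MeOH / n_oil = (MeOH/32) / (oil/885) = (MeOH * 885) / (32 * oil)
= (161.39 * 885) / (32 * 443.03)
= 10.0748

10.0748


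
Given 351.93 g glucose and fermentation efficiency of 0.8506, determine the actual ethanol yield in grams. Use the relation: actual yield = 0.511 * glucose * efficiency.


Actual ethanol: m = 0.511 * 351.93 * 0.8506
m = 152.9687 g

152.9687 g


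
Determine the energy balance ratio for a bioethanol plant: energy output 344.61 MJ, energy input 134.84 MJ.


EROI = E_out / E_in
= 344.61 / 134.84
= 2.5557

2.5557


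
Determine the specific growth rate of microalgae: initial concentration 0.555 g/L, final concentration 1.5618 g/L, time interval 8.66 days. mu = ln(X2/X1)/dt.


mu = ln(X2/X1) / dt
= ln(1.5618/0.555) / 8.66
= 0.1195 per day

0.1195 per day


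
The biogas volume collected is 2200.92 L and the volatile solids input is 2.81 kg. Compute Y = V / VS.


Y = V / VS
= 2200.92 / 2.81
= 783.2456 L/kg VS

783.2456 L/kg VS


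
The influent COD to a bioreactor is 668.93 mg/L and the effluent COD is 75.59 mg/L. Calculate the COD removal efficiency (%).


eta = (COD_in - COD_out) / COD_in * 100
= (668.93 - 75.59) / 668.93 * 100
= 88.6999%

88.6999%


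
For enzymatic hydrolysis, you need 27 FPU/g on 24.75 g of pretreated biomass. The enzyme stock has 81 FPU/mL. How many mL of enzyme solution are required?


V = dosage * m_sub / activity
V = 27 * 24.75 / 81
V = 8.2500 mL

8.2500 mL


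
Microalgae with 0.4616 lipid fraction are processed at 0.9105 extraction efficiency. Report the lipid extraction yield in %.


Y = lipid_content * extraction_eff * 100
= 0.4616 * 0.9105 * 100
= 42.0287%

42.0287%


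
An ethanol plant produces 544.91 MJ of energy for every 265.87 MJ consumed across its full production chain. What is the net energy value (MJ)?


NEV = E_out - E_in
= 544.91 - 265.87
= 279.0400 MJ

279.0400 MJ


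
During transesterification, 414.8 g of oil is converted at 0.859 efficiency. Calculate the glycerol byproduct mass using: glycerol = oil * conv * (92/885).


glycerol = oil * conv * (92/885)
= 414.8 * 0.859 * 92 / 885
= 37.0405 g

37.0405 g


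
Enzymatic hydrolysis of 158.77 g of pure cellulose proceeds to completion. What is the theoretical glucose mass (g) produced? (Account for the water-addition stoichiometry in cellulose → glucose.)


glucose = cellulose * 180/162
= 158.77 * 180/162
= 176.4111 g

176.4111 g


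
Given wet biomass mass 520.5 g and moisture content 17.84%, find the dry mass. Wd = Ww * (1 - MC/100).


Wd = Ww * (1 - MC/100)
= 520.5 * (1 - 17.84/100)
= 427.6428 g

427.6428 g


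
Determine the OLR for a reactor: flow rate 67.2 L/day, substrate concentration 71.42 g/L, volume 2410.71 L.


OLR = Q * S / V
= 67.2 * 71.42 / 2410.71
= 1.9909 g/L/day

1.9909 g/L/day


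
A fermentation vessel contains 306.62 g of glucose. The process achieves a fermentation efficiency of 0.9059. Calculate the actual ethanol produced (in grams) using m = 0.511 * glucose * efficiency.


Actual ethanol: m = 0.511 * 306.62 * 0.9059
m = 141.9390 g

141.9390 g


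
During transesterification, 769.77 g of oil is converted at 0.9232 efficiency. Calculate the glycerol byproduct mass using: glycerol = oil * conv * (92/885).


glycerol = oil * conv * (92/885)
= 769.77 * 0.9232 * 92 / 885
= 73.8757 g

73.8757 g


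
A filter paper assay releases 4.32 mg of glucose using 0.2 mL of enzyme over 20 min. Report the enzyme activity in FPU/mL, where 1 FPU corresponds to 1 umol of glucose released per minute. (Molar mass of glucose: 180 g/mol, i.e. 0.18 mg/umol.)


Activity = glucose_mg / (0.18 mg/umol * V_mL * t_min)
= 4.32 / (0.18 * 0.2 * 20)
= 6.0000 FPU/mL

6.0000 FPU/mL


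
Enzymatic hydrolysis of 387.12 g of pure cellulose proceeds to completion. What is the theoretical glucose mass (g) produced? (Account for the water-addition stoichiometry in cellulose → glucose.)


glucose = cellulose * 180/162
= 387.12 * 180/162
= 430.1333 g

430.1333 g


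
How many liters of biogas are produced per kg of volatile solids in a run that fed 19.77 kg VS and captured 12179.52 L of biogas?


Y = V / VS
= 12179.52 / 19.77
= 616.0607 L/kg VS

616.0607 L/kg VS


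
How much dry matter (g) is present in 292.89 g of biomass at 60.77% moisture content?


Wd = Ww * (1 - MC/100)
= 292.89 * (1 - 60.77/100)
= 114.9007 g

114.9007 g


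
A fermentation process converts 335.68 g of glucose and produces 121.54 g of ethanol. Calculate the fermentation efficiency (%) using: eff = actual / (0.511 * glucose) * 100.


Fermentation efficiency = (actual / (0.511 * glucose)) * 100
= (121.54 / (0.511 * 335.68)) * 100
= 70.8554%

70.8554%


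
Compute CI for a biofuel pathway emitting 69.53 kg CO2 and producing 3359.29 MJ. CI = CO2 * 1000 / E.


CI = CO2 * 1000 / E
= 69.53 * 1000 / 3359.29
= 20.6978 g CO2/MJ

20.6978 g CO2/MJ


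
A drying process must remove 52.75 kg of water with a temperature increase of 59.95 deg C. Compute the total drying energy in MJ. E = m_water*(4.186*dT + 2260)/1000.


E = m_water * (4.186 * dT + 2260) / 1000
= 52.75 * (4.186 * 59.95 + 2260) / 1000
= 132.4526 MJ

132.4526 MJ


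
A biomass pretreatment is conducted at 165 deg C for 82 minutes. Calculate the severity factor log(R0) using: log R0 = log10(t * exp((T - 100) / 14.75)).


logR0 = log10(t * exp((T - 100) / 14.75))
= log10(82 * exp((165 - 100) / 14.75))
= 3.8277

3.8277


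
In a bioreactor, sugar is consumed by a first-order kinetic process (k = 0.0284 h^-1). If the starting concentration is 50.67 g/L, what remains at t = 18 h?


S = S0 * exp(-k * t)
S = 50.67 * exp(-0.0284 * 18)
S = 30.3906 g/L

30.3906 g/L


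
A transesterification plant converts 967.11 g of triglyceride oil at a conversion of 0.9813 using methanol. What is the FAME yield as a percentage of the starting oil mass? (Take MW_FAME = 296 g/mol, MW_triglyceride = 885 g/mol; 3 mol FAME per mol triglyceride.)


m_FAME = oil * conv * (3 * 296 / 885) = oil * conv * (888/885)
= 967.11 * 0.9813 * 888 / 885
= 952.2421 g
Y = m_FAME / oil * 100 = conv * (888/885) * 100
= 0.9813 * 888 / 885 * 100
= 98.46%

98.46%


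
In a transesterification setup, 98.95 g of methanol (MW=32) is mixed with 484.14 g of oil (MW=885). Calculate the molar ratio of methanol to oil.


Molar ratio = n_MeOH / n_oil = (MeOH/32) / (oil/885) = (MeOH * 885) / (32 * oil)
= (98.95 * 885) / (32 * 484.14)
= 5.6525

5.6525


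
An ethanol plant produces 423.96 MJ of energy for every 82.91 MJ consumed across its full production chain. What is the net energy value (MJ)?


NEV = E_out - E_in
= 423.96 - 82.91
= 341.0500 MJ

341.0500 MJ


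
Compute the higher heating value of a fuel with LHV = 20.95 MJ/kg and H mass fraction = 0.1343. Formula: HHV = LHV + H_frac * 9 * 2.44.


HHV = LHV + H_frac * 9 * 2.44
= 20.95 + 0.1343 * 9 * 2.44
= 23.8992 MJ/kg

23.8992 MJ/kg


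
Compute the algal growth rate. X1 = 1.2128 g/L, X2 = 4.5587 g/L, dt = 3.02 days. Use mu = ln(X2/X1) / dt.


mu = ln(X2/X1) / dt
= ln(4.5587/1.2128) / 3.02
= 0.4384 per day

0.4384 per day


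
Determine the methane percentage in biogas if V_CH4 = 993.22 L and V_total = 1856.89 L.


CH4% = V_CH4 / V_total * 100
= 993.22 / 1856.89 * 100
= 53.4884%

53.4884%


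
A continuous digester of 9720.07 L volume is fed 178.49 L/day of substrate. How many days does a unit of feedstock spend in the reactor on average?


HRT = V / Q
= 9720.07 / 178.49
= 54.4572 days

54.4572 days


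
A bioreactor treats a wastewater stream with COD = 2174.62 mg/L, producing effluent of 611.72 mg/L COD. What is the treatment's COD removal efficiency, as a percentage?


eta = (COD_in - COD_out) / COD_in * 100
= (2174.62 - 611.72) / 2174.62 * 100
= 71.8700%

71.8700%


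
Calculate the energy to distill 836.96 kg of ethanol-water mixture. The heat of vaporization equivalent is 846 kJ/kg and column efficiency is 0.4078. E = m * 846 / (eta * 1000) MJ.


E = m * 846 / (eta * 1000)
= 836.96 * 846 / (0.4078 * 1000)
= 1736.3123 MJ

1736.3123 MJ


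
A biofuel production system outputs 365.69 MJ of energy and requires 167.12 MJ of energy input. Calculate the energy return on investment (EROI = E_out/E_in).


EROI = E_out / E_in
= 365.69 / 167.12
= 2.1882

2.1882


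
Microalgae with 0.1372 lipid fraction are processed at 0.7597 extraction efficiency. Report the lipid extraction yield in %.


Y = lipid_content * extraction_eff * 100
= 0.1372 * 0.7597 * 100
= 10.4231%

10.4231%


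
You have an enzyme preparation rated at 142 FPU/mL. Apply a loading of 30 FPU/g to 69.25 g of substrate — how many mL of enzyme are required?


V = dosage * m_sub / activity
V = 30 * 69.25 / 142
V = 14.6303 mL

14.6303 mL


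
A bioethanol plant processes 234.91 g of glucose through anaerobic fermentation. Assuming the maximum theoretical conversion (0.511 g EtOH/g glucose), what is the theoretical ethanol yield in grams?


Theoretical ethanol yield: m_EtOH = 0.511 * m_glucose
m_EtOH = 0.511 * 234.91 = 120.0390 g

120.0390 g


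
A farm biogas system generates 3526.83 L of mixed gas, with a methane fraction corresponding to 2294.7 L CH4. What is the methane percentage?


CH4% = V_CH4 / V_total * 100
= 2294.7 / 3526.83 * 100
= 65.0641%

65.0641%


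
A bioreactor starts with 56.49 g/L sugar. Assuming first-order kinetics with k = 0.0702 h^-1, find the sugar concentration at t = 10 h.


S = S0 * exp(-k * t)
S = 56.49 * exp(-0.0702 * 10)
S = 27.9961 g/L

27.9961 g/L


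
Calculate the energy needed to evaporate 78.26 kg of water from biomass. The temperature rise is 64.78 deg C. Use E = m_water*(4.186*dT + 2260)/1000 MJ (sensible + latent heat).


E = m_water * (4.186 * dT + 2260) / 1000
= 78.26 * (4.186 * 64.78 + 2260) / 1000
= 198.0893 MJ

198.0893 MJ
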